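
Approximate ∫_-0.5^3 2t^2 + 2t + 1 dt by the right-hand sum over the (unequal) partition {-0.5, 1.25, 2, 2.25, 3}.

Subinterval widths: 1.75, 0.75, 0.25, 0.75.
Right endpoints: 1.25, 2, 2.25, 3.
f(1.25) = 6.625, f(2) = 13, f(2.25) = 15.625, f(3) = 25.
Sum = Σ Δt_i · f(t_i).
Sum = 44.

44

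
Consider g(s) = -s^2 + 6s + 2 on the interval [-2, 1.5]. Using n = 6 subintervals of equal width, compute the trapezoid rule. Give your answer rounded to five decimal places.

-2.24016

Δs = (1.5 − (-2))/6 = 7/12.
g(-2) = -14, g(-17/12) = -1225/144, g(-5/6) = -133/36, g(-0.25) = 0.4375, g(1/3) = 35/9, g(11/12) = 959/144, g(1.5) = 8.75.
T_6 = (Δs/2)·[g(s_0) + 2g(s_1) + ... + 2g(s_{5}) + g(s_6)].
Sum ≈ -2.24016.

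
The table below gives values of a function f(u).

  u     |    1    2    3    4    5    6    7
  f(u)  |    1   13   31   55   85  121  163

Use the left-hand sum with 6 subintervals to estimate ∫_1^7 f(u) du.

Δu = 1.
Sum = 1·[1 + 13 + 31 + 55 + 85 + 121] = 306.

306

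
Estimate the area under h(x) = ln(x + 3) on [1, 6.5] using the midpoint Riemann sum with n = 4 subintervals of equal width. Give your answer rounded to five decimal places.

10.35338

Δx = (6.5 − 1)/4 = 1.375.
Midpoints: 1.6875, 3.0625, 4.4375, 5.8125.
h(1.6875) ≈ 1.54490, h(3.0625) ≈ 1.80212, h(4.4375) ≈ 2.00653, h(5.8125) ≈ 2.17617.
Sum = Δx · [h(1.6875) + h(3.0625) + h(4.4375) + h(5.8125)].
Sum ≈ 10.35338.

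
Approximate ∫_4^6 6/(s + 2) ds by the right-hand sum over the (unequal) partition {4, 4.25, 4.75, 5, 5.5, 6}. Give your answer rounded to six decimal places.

Subinterval widths: 0.25, 0.5, 0.25, 0.5, 0.5.
Right endpoints: 4.25, 4.75, 5, 5.5, 6.
f(4.25) = 0.96, f(4.75) = 8/9, f(5) = 6/7, f(5.5) = 0.8, f(6) = 0.75.
Sum = Σ Δs_i · f(s_i).
Sum ≈ 1.673730.

1.673730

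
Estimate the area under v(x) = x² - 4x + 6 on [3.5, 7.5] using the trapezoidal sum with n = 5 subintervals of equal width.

62.76

Δx = (7.5 − 3.5)/5 = 0.8.
v(3.5) = 4.25, v(4.3) = 7.29, v(5.1) = 11.61, v(5.9) = 17.21, v(6.7) = 24.09, v(7.5) = 32.25.
T_5 = (Δx/2)·[v(x_0) + 2v(x_1) + ... + 2v(x_{4}) + v(x_5)].
Sum = 62.76.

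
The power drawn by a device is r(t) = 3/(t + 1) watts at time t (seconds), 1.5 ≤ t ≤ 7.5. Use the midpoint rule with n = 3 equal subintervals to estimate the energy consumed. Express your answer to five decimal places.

3.60519

Δt = (7.5 − 1.5)/3 = 2.
Midpoints: 2.5, 4.5, 6.5.
r(2.5) = 6/7, r(4.5) = 6/11, r(6.5) = 0.4.
Sum = Δt · [r(2.5) + r(4.5) + r(6.5)].
Sum ≈ 3.60519.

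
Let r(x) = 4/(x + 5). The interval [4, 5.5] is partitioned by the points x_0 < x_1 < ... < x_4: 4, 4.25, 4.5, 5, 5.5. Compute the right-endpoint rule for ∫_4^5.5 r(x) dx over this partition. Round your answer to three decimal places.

Subinterval widths: 0.25, 0.25, 0.5, 0.5.
Right endpoints: 4.25, 4.5, 5, 5.5.
r(4.25) = 16/37, r(4.5) = 8/19, r(5) = 0.4, r(5.5) = 8/21.
Sum = Σ Δx_i · r(x_i).
Sum ≈ 0.604.

0.604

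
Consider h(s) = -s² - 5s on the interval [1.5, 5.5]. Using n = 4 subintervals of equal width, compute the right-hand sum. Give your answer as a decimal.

Δs = (5.5 − 1.5)/4 = 1.
Right endpoints: 2.5, 3.5, 4.5, 5.5.
h(2.5) = -18.75, h(3.5) = -29.75, h(4.5) = -42.75, h(5.5) = -57.75.
Sum = Δs · [h(2.5) + h(3.5) + h(4.5) + h(5.5)].
Sum = -149.

-149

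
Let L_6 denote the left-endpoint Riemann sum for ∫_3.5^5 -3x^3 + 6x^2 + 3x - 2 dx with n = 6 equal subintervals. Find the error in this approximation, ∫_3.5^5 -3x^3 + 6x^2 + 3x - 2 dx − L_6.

Exact integral: ∫_3.5^5 f(x) dx = -175.828125.
L_6 = -155.66015625.
Error = -175.828125 − (-155.66015625) = -20.16796875.

-20.16796875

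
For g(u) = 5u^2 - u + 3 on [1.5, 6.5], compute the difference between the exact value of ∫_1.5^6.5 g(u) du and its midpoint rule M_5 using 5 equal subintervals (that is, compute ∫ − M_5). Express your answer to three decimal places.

2.083

Exact integral: ∫_1.5^6.5 g(u) du ≈ 447.08333.
M_5 = 445.
Error ≈ 447.08333 − 445 ≈ 2.083.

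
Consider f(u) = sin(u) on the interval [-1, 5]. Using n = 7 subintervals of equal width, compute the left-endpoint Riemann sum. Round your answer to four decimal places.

Δu = (5 − (-1))/7 = 6/7.
Left endpoints: -1, -1/7, 5/7, 11/7, 17/7, 23/7, 29/7.
f(-1) ≈ -0.8415, f(-1/7) ≈ -0.1424, f(5/7) ≈ 0.6551, f(11/7) ≈ 1.0000, f(17/7) ≈ 0.6541, f(23/7) ≈ -0.1436, f(29/7) ≈ -0.8422.
Sum = Δu · [f(-1) + f(-1/7) + f(5/7) + ...].
Sum ≈ 0.2911.

0.2911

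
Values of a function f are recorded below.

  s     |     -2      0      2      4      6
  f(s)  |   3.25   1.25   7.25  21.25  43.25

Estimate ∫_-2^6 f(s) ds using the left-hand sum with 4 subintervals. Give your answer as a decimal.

Δs = 2.
Sum = 2·[3.25 + 1.25 + 7.25 + 21.25] = 66.

66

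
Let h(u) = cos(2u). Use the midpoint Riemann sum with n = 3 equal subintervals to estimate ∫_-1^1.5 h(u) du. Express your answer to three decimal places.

0.591

Δu = (1.5 − (-1))/3 = 5/6.
Midpoints: -7/12, 0.25, 13/12.
h(-7/12) ≈ 0.393, h(0.25) ≈ 0.878, h(13/12) ≈ -0.561.
Sum = Δu · [h(-7/12) + h(0.25) + h(13/12)].
Sum ≈ 0.591.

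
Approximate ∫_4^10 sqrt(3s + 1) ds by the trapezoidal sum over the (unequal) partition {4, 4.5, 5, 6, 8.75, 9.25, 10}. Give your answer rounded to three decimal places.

Subinterval widths: 0.5, 0.5, 1, 2.75, 0.5, 0.75.
f(4) ≈ 3.606, f(4.5) ≈ 3.808, f(5) ≈ 4.000, f(6) ≈ 4.359, f(8.75) ≈ 5.220, f(9.25) ≈ 5.362, f(10) ≈ 5.568.
On each subinterval the trapezoid contributes (Δs_i/2)·[f(s_{i-1}) + f(s_i)].
Sum ≈ 27.900.

27.900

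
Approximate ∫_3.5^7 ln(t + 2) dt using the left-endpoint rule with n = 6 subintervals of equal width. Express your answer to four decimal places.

6.7533

Δt = (7 − 3.5)/6 = 7/12.
Left endpoints: 3.5, 49/12, 14/3, 5.25, 35/6, 77/12.
f(3.5) ≈ 1.7047, f(49/12) ≈ 1.8056, f(14/3) ≈ 1.8971, f(5.25) ≈ 1.9810, f(35/6) ≈ 2.0584, f(77/12) ≈ 2.1302.
Sum = Δt · [f(3.5) + f(49/12) + f(14/3) + ...].
Sum ≈ 6.7533.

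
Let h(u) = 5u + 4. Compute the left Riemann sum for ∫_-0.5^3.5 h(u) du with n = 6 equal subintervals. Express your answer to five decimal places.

39.33333

Δu = (3.5 − (-0.5))/6 = 2/3.
Left endpoints: -0.5, 1/6, 5/6, 1.5, 13/6, 17/6.
h(-0.5) = 1.5, h(1/6) = 29/6, h(5/6) = 49/6, h(1.5) = 11.5, h(13/6) = 89/6, h(17/6) = 109/6.
Sum = Δu · [h(-0.5) + h(1/6) + h(5/6) + ...].
Sum ≈ 39.33333.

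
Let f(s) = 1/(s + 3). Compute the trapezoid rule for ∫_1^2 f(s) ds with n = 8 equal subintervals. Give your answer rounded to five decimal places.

0.22317

Δs = (2 − 1)/8 = 0.125.
f(1) = 0.25, f(1.125) = 8/33, f(1.25) = 4/17, f(1.375) = 8/35, f(1.5) = 2/9, f(1.625) = 8/37, f(1.75) = 4/19, f(1.875) = 8/39, f(2) = 0.2.
T_8 = (Δs/2)·[f(s_0) + 2f(s_1) + ... + 2f(s_{7}) + f(s_8)].
Sum ≈ 0.22317.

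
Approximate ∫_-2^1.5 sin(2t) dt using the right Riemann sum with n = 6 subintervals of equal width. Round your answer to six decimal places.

-0.030922

Δt = (1.5 − (-2))/6 = 7/12.
Right endpoints: -17/12, -5/6, -0.25, 1/3, 11/12, 1.5.
f(-17/12) ≈ -0.303400, f(-5/6) ≈ -0.995408, f(-0.25) ≈ -0.479426, f(1/3) ≈ 0.618370, f(11/12) ≈ 0.965735, f(1.5) ≈ 0.141120.
Sum = Δt · [f(-17/12) + f(-5/6) + f(-0.25) + ...].
Sum ≈ -0.030922.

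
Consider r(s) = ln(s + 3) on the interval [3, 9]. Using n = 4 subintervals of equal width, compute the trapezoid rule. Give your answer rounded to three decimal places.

13.053

Δs = (9 − 3)/4 = 1.5.
r(3) ≈ 1.792, r(4.5) ≈ 2.015, r(6) ≈ 2.197, r(7.5) ≈ 2.351, r(9) ≈ 2.485.
T_4 = (Δs/2)·[r(s_0) + 2r(s_1) + 2r(s_2) + 2r(s_3) + r(s_4)].
Sum ≈ 13.053.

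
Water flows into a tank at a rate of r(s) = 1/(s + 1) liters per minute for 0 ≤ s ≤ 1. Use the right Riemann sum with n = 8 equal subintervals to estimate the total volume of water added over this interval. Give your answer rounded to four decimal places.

Δs = (1 − 0)/8 = 0.125.
Right endpoints: 0.125, 0.25, 0.375, 0.5, 0.625, 0.75, 0.875, 1.
r(0.125) = 8/9, r(0.25) = 0.8, r(0.375) = 8/11, r(0.5) = 2/3, r(0.625) = 8/13, r(0.75) = 4/7, r(0.875) = 8/15, r(1) = 0.5.
Sum = Δs · [r(0.125) + r(0.25) + r(0.375) + ...].
Sum ≈ 0.6629.

0.6629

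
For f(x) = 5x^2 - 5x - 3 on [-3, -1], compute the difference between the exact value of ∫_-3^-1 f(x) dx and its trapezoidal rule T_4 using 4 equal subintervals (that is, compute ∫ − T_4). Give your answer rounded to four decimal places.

Exact integral: ∫_-3^-1 f(x) dx ≈ 57.333333.
T_4 = 57.75.
Error ≈ 57.333333 − 57.75 ≈ -0.4167.

-0.4167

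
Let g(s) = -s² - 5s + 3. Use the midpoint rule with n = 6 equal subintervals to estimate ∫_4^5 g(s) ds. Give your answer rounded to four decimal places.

-39.8310

Δs = (5 − 4)/6 = 1/6.
Midpoints: 49/12, 4.25, 53/12, 55/12, 4.75, 59/12.
g(49/12) = -4909/144, g(4.25) = -36.3125, g(53/12) = -5557/144, g(55/12) = -5893/144, g(4.75) = -43.3125, g(59/12) = -6589/144.
Sum = Δs · [g(49/12) + g(4.25) + g(53/12) + ...].
Sum ≈ -39.8310.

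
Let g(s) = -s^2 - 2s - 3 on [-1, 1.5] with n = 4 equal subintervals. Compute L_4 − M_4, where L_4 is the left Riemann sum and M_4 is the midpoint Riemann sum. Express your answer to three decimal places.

1.709

L_4 = -8.41796875.
M_4 ≈ -10.12695.
L_4 − M_4 ≈ 1.709.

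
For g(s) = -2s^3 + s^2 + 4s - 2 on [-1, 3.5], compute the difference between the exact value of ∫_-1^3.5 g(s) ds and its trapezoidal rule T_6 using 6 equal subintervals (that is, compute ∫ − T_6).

Exact integral: ∫_-1^3.5 g(s) ds = -46.40625.
T_6 = -49.1484375.
Error = -46.40625 − (-49.1484375) = 2.7421875.

2.7421875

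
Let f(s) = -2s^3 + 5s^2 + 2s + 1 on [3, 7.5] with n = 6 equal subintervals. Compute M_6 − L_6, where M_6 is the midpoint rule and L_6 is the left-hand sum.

-187.41796875

M_6 = -826.06640625.
L_6 = -638.6484375.
M_6 − L_6 = -187.41796875.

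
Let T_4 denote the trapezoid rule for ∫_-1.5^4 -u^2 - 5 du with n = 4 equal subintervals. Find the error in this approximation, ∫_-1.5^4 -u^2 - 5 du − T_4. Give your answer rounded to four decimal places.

Exact integral: ∫_-1.5^4 f(u) du ≈ -49.958333.
T_4 = -51.69140625.
Error ≈ -49.958333 − (-51.69140625) ≈ 1.7331.

1.7331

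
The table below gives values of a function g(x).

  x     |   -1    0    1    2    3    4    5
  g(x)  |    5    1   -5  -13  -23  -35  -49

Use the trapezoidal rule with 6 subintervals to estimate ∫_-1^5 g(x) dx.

-97

Δx = 1.
T_6 = (1/2)·[5 + 2·1 + 2·(-5) + 2·(-13) + 2·(-23) + 2·(-35) + (-49)] = -97.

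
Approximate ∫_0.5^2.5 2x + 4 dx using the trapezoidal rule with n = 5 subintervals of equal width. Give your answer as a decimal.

Δx = (2.5 − 0.5)/5 = 0.4.
f(0.5) = 5, f(0.9) = 5.8, f(1.3) = 6.6, f(1.7) = 7.4, f(2.1) = 8.2, f(2.5) = 9.
T_5 = (Δx/2)·[f(x_0) + 2f(x_1) + ... + 2f(x_{4}) + f(x_5)].
Sum = 14.

14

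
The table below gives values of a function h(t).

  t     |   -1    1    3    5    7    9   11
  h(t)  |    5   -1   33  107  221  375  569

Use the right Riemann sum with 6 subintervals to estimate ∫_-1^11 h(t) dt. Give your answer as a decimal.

2608

Δt = 2.
Sum = 2·[(-1) + 33 + 107 + 221 + 375 + 569] = 2608.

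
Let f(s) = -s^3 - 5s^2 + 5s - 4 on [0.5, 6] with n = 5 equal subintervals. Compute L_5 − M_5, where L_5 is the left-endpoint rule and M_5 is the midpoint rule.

177.3784375

L_5 = -430.8425.
M_5 = -608.2209375.
L_5 − M_5 = 177.3784375.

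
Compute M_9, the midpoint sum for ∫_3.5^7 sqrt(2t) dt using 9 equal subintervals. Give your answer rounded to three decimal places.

Δt = (7 − 3.5)/9 = 7/18.
Midpoints: 133/36, 49/12, 161/36, 175/36, 5.25, 203/36, 217/36, 77/12, 245/36.
f(133/36) ≈ 2.718, f(49/12) ≈ 2.858, f(161/36) ≈ 2.991, f(175/36) ≈ 3.118, f(5.25) ≈ 3.240, f(203/36) ≈ 3.358, f(217/36) ≈ 3.472, f(77/12) ≈ 3.582, f(245/36) ≈ 3.689.
Sum = Δt · [f(133/36) + f(49/12) + f(161/36) + ...].
Sum ≈ 11.288.

11.288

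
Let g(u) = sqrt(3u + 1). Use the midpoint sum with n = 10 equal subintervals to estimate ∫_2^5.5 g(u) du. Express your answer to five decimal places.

12.15384

Δu = (5.5 − 2)/10 = 0.35.
Midpoints: 2.175, 2.525, 2.875, 3.225, 3.575, 3.925, 4.275, 4.625, 4.975, 5.325.
g(2.175) ≈ 2.74317, g(2.525) ≈ 2.92831, g(2.875) ≈ 3.10242, g(3.225) ≈ 3.26726, g(3.575) ≈ 3.42418, g(3.925) ≈ 3.57421, g(4.275) ≈ 3.71820, g(4.625) ≈ 3.85681, g(4.975) ≈ 3.99061, g(5.325) ≈ 4.12007.
Sum = Δu · [g(2.175) + g(2.525) + g(2.875) + ...].
Sum ≈ 12.15384.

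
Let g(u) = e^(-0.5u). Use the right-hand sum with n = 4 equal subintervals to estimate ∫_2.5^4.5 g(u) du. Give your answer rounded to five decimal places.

Δu = (4.5 − 2.5)/4 = 0.5.
Right endpoints: 3, 3.5, 4, 4.5.
g(3) ≈ 0.22313, g(3.5) ≈ 0.17377, g(4) ≈ 0.13534, g(4.5) ≈ 0.10540.
Sum = Δu · [g(3) + g(3.5) + g(4) + g(4.5)].
Sum ≈ 0.31882.

0.31882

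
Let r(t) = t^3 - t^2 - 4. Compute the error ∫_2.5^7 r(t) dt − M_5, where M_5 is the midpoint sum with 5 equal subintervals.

Exact integral: ∫_2.5^7 r(t) dt = 463.359375.
M_5 = 459.3346875.
Error = 463.359375 − 459.3346875 = 4.0246875.

4.0246875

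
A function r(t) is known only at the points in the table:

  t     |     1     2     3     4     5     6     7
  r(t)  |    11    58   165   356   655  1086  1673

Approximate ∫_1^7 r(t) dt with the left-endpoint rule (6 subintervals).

Δt = 1.
Sum = 1·[11 + 58 + 165 + 356 + 655 + 1086] = 2331.

2331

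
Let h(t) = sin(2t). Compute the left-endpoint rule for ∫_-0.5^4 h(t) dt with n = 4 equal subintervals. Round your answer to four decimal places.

Δt = (4 − (-0.5))/4 = 1.125.
Left endpoints: -0.5, 0.625, 1.75, 2.875.
h(-0.5) ≈ -0.8415, h(0.625) ≈ 0.9490, h(1.75) ≈ -0.3508, h(2.875) ≈ -0.5083.
Sum = Δt · [h(-0.5) + h(0.625) + h(1.75) + h(2.875)].
Sum ≈ -0.8455.

-0.8455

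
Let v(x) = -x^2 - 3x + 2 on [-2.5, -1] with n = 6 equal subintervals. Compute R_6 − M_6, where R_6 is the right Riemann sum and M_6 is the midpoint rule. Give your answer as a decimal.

R_6 = 6.078125.
M_6 = 6.0078125.
R_6 − M_6 = 0.0703125.

0.0703125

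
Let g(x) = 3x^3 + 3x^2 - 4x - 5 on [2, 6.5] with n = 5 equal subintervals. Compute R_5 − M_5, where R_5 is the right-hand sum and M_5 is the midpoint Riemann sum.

R_5 = 1922.9625.
M_5 = 1481.8921875.
R_5 − M_5 = 441.0703125.

441.0703125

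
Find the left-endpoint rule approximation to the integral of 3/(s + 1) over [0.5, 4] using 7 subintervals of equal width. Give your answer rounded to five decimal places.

Δs = (4 − 0.5)/7 = 0.5.
Left endpoints: 0.5, 1, 1.5, 2, 2.5, 3, 3.5.
f(0.5) = 2, f(1) = 1.5, f(1.5) = 1.2, f(2) = 1, f(2.5) = 6/7, f(3) = 0.75, f(3.5) = 2/3.
Sum = Δs · [f(0.5) + f(1) + f(1.5) + ...].
Sum ≈ 3.98690.

3.98690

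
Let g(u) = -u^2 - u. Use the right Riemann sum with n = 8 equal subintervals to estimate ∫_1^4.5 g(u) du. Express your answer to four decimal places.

-44.7549

Δu = (4.5 − 1)/8 = 0.4375.
Right endpoints: 1.4375, 1.875, 2.3125, 2.75, 3.1875, 3.625, 4.0625, 4.5.
g(1.4375) = -3.50390625, g(1.875) = -5.390625, g(2.3125) = -7.66015625, g(2.75) = -10.3125, g(3.1875) = -13.34765625, g(3.625) = -16.765625, g(4.0625) = -20.56640625, g(4.5) = -24.75.
Sum = Δu · [g(1.4375) + g(1.875) + g(2.3125) + ...].
Sum ≈ -44.7549.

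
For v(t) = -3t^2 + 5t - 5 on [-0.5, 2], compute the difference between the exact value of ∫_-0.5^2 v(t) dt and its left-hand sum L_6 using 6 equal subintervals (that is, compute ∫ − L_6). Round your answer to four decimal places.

0.4774

Exact integral: ∫_-0.5^2 v(t) dt = -11.25.
L_6 ≈ -11.727431.
Error ≈ -11.25 − (-11.727431) ≈ 0.4774.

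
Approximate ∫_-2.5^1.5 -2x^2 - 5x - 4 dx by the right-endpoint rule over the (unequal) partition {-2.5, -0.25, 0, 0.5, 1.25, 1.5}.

Subinterval widths: 2.25, 0.25, 0.5, 0.75, 0.25.
Right endpoints: -0.25, 0, 0.5, 1.25, 1.5.
f(-0.25) = -2.875, f(0) = -4, f(0.5) = -7, f(1.25) = -13.375, f(1.5) = -16.
Sum = Σ Δx_i · f(x_i).
Sum = -25.

-25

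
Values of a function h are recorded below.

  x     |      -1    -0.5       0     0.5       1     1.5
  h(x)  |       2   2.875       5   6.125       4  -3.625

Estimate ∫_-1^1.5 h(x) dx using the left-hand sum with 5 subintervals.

Δx = 0.5.
Sum = 0.5·[2 + 2.875 + 5 + 6.125 + 4] = 10.

10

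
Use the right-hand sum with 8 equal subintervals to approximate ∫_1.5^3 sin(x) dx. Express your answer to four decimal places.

Δx = (3 − 1.5)/8 = 0.1875.
Right endpoints: 1.6875, 1.875, 2.0625, 2.25, 2.4375, 2.625, 2.8125, 3.
f(1.6875) ≈ 0.9932, f(1.875) ≈ 0.9541, f(2.0625) ≈ 0.8815, f(2.25) ≈ 0.7781, f(2.4375) ≈ 0.6473, f(2.625) ≈ 0.4939, f(2.8125) ≈ 0.3232, f(3) ≈ 0.1411.
Sum = Δx · [f(1.6875) + f(1.875) + f(2.0625) + ...].
Sum ≈ 0.9773.

0.9773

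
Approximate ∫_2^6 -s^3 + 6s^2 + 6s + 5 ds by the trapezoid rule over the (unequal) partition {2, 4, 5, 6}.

Subinterval widths: 2, 1, 1.
f(2) = 33, f(4) = 61, f(5) = 60, f(6) = 41.
On each subinterval the trapezoid contributes (Δs_i/2)·[f(s_{i-1}) + f(s_i)].
Sum = 205.

205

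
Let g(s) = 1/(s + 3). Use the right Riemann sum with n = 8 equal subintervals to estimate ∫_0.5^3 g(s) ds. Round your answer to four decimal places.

Δs = (3 − 0.5)/8 = 0.3125.
Right endpoints: 0.8125, 1.125, 1.4375, 1.75, 2.0625, 2.375, 2.6875, 3.
g(0.8125) = 16/61, g(1.125) = 8/33, g(1.4375) = 16/71, g(1.75) = 4/19, g(2.0625) = 16/81, g(2.375) = 8/43, g(2.6875) = 16/91, g(3) = 1/6.
Sum = Δs · [g(0.8125) + g(1.125) + g(1.4375) + ...].
Sum ≈ 0.5208.

0.5208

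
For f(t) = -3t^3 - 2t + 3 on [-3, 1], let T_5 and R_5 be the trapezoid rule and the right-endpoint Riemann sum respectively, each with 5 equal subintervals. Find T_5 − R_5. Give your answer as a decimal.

T_5 = 83.84.
R_5 = 47.04.
T_5 − R_5 = 36.8.

36.8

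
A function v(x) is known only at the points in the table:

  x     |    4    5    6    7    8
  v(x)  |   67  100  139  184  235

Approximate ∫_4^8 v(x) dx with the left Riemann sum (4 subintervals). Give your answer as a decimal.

490

Δx = 1.
Sum = 1·[67 + 100 + 139 + 184] = 490.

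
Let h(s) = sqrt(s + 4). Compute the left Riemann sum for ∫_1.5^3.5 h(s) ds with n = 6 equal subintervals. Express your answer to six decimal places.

Δs = (3.5 − 1.5)/6 = 1/3.
Left endpoints: 1.5, 11/6, 13/6, 2.5, 17/6, 19/6.
h(1.5) ≈ 2.345208, h(11/6) ≈ 2.415229, h(13/6) ≈ 2.483277, h(2.5) ≈ 2.549510, h(17/6) ≈ 2.614065, h(19/6) ≈ 2.677063.
Sum = Δs · [h(1.5) + h(11/6) + h(13/6) + ...].
Sum ≈ 5.028117.

5.028117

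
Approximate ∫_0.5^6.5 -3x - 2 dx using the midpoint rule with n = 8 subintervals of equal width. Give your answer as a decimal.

Δx = (6.5 − 0.5)/8 = 0.75.
Midpoints: 0.875, 1.625, 2.375, 3.125, 3.875, 4.625, 5.375, 6.125.
f(0.875) = -4.625, f(1.625) = -6.875, f(2.375) = -9.125, f(3.125) = -11.375, f(3.875) = -13.625, f(4.625) = -15.875, f(5.375) = -18.125, f(6.125) = -20.375.
Sum = Δx · [f(0.875) + f(1.625) + f(2.375) + ...].
Sum = -75.

-75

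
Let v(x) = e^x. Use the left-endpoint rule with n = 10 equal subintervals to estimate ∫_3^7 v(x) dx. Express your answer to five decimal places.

Δx = (7 − 3)/10 = 0.4.
Left endpoints: 3, 3.4, 3.8, 4.2, 4.6, 5, 5.4, 5.8, 6.2, 6.6.
v(3) ≈ 20.08554, v(3.4) ≈ 29.96410, v(3.8) ≈ 44.70118, v(4.2) ≈ 66.68633, v(4.6) ≈ 99.48432, v(5) ≈ 148.41316, v(5.4) ≈ 221.40642, v(5.8) ≈ 330.29956, v(6.2) ≈ 492.74904, v(6.6) ≈ 735.09519.
Sum = Δx · [v(3) + v(3.4) + v(3.8) + ...].
Sum ≈ 875.55393.

875.55393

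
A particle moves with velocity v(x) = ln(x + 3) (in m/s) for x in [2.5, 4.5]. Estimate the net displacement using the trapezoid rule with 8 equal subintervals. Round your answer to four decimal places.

Δx = (4.5 − 2.5)/8 = 0.25.
v(2.5) ≈ 1.7047, v(2.75) ≈ 1.7492, v(3) ≈ 1.7918, v(3.25) ≈ 1.8326, v(3.5) ≈ 1.8718, v(3.75) ≈ 1.9095, v(4) ≈ 1.9459, v(4.25) ≈ 1.9810, v(4.5) ≈ 2.0149.
T_8 = (Δx/2)·[v(x_0) + 2v(x_1) + ... + 2v(x_{7}) + v(x_8)].
Sum ≈ 3.7354.

3.7354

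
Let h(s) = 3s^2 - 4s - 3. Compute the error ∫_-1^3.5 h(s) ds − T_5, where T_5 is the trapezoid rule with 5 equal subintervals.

Exact integral: ∫_-1^3.5 h(s) ds = 7.875.
T_5 = 9.6975.
Error = 7.875 − 9.6975 = -1.8225.

-1.8225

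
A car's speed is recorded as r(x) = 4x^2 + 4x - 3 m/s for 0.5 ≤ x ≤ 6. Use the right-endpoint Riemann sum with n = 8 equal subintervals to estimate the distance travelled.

401.28515625

Δx = (6 − 0.5)/8 = 0.6875.
Right endpoints: 1.1875, 1.875, 2.5625, 3.25, 3.9375, 4.625, 5.3125, 6.
r(1.1875) = 7.390625, r(1.875) = 18.5625, r(2.5625) = 33.515625, r(3.25) = 52.25, r(3.9375) = 74.765625, r(4.625) = 101.0625, r(5.3125) = 131.140625, r(6) = 165.
Sum = Δx · [r(1.1875) + r(1.875) + r(2.5625) + ...].
Sum = 401.28515625.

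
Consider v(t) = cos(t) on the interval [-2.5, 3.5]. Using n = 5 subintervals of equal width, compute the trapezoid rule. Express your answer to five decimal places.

Δt = (3.5 − (-2.5))/5 = 1.2.
v(-2.5) ≈ -0.80114, v(-1.3) ≈ 0.26750, v(-0.1) ≈ 0.99500, v(1.1) ≈ 0.45360, v(2.3) ≈ -0.66628, v(3.5) ≈ -0.93646.
T_5 = (Δt/2)·[v(t_0) + 2v(t_1) + ... + 2v(t_{4}) + v(t_5)].
Sum ≈ 0.21723.

0.21723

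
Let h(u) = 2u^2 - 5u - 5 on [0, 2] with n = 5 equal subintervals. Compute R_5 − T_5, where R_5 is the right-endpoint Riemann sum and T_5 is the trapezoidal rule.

R_5 = -14.96.
T_5 = -14.56.
R_5 − T_5 = -0.4.

-0.4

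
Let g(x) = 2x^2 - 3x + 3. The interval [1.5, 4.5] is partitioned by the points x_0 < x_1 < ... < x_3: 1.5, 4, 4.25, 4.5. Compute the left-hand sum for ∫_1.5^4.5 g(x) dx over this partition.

Subinterval widths: 2.5, 0.25, 0.25.
Left endpoints: 1.5, 4, 4.25.
g(1.5) = 3, g(4) = 23, g(4.25) = 26.375.
Sum = Σ Δx_i · g(x_i).
Sum = 19.84375.

19.84375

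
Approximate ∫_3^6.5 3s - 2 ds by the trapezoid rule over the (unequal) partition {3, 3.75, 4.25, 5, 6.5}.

42.875

Subinterval widths: 0.75, 0.5, 0.75, 1.5.
f(3) = 7, f(3.75) = 9.25, f(4.25) = 10.75, f(5) = 13, f(6.5) = 17.5.
On each subinterval the trapezoid contributes (Δs_i/2)·[f(s_{i-1}) + f(s_i)].
Sum = 42.875.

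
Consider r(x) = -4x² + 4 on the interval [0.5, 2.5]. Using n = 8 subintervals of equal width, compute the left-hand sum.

Δx = (2.5 − 0.5)/8 = 0.25.
Left endpoints: 0.5, 0.75, 1, 1.25, 1.5, 1.75, 2, 2.25.
r(0.5) = 3, r(0.75) = 1.75, r(1) = 0, r(1.25) = -2.25, r(1.5) = -5, r(1.75) = -8.25, r(2) = -12, r(2.25) = -16.25.
Sum = Δx · [r(0.5) + r(0.75) + r(1) + ...].
Sum = -9.75.

-9.75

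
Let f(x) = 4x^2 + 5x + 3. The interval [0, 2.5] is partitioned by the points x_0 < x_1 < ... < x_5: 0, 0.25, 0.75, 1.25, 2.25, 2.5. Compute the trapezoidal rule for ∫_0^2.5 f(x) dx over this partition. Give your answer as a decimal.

Subinterval widths: 0.25, 0.5, 0.5, 1, 0.25.
f(0) = 3, f(0.25) = 4.5, f(0.75) = 9, f(1.25) = 15.5, f(2.25) = 34.5, f(2.5) = 40.5.
On each subinterval the trapezoid contributes (Δx_i/2)·[f(x_{i-1}) + f(x_i)].
Sum = 44.8125.

44.8125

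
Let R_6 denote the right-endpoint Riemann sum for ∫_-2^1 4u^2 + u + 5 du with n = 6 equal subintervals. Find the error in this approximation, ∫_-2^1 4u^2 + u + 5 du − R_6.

Exact integral: ∫_-2^1 f(u) du = 25.5.
R_6 = 23.75.
Error = 25.5 − 23.75 = 1.75.

1.75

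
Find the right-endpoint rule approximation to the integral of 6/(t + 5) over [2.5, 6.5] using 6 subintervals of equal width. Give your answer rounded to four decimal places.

2.4742

Δt = (6.5 − 2.5)/6 = 2/3.
Right endpoints: 19/6, 23/6, 4.5, 31/6, 35/6, 6.5.
f(19/6) = 36/49, f(23/6) = 36/53, f(4.5) = 12/19, f(31/6) = 36/61, f(35/6) = 36/65, f(6.5) = 12/23.
Sum = Δt · [f(19/6) + f(23/6) + f(4.5) + ...].
Sum ≈ 2.4742.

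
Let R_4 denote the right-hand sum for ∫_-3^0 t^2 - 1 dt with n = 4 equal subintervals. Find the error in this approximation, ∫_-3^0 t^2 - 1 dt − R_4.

Exact integral: ∫_-3^0 f(t) dt = 6.
R_4 = 2.90625.
Error = 6 − 2.90625 = 3.09375.

3.09375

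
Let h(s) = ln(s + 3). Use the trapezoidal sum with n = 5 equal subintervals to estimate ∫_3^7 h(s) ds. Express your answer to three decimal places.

8.272

Δs = (7 − 3)/5 = 0.8.
h(3) ≈ 1.792, h(3.8) ≈ 1.917, h(4.6) ≈ 2.028, h(5.4) ≈ 2.128, h(6.2) ≈ 2.219, h(7) ≈ 2.303.
T_5 = (Δs/2)·[h(s_0) + 2h(s_1) + ... + 2h(s_{4}) + h(s_5)].
Sum ≈ 8.272.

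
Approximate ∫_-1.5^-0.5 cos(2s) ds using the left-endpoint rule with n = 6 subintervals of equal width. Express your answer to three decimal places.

-0.474

Δs = (-0.5 − (-1.5))/6 = 1/6.
Left endpoints: -1.5, -4/3, -7/6, -1, -5/6, -2/3.
f(-1.5) ≈ -0.990, f(-4/3) ≈ -0.889, f(-7/6) ≈ -0.691, f(-1) ≈ -0.416, f(-5/6) ≈ -0.096, f(-2/3) ≈ 0.235.
Sum = Δs · [f(-1.5) + f(-4/3) + f(-7/6) + ...].
Sum ≈ -0.474.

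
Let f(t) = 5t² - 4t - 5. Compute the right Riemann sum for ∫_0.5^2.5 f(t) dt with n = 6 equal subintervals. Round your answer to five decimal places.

Δt = (2.5 − 0.5)/6 = 1/3.
Right endpoints: 5/6, 7/6, 1.5, 11/6, 13/6, 2.5.
f(5/6) = -175/36, f(7/6) = -103/36, f(1.5) = 0.25, f(11/6) = 161/36, f(13/6) = 353/36, f(2.5) = 16.25.
Sum = Δt · [f(5/6) + f(7/6) + f(1.5) + ...].
Sum ≈ 7.68519.

7.68519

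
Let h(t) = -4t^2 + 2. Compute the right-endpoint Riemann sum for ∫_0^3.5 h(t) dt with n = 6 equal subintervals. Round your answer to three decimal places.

Δt = (3.5 − 0)/6 = 7/12.
Right endpoints: 7/12, 7/6, 1.75, 7/3, 35/12, 3.5.
h(7/12) = 23/36, h(7/6) = -31/9, h(1.75) = -10.25, h(7/3) = -178/9, h(35/12) = -1153/36, h(3.5) = -47.
Sum = Δt · [h(7/12) + h(7/6) + h(1.75) + ...].
Sum ≈ -65.252.

-65.252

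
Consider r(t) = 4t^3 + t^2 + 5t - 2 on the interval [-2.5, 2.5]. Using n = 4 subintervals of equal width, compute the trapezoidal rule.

1.71875

Δt = (2.5 − (-2.5))/4 = 1.25.
r(-2.5) = -70.75, r(-1.25) = -14.5, r(0) = -2, r(1.25) = 13.625, r(2.5) = 79.25.
T_4 = (Δt/2)·[r(t_0) + 2r(t_1) + 2r(t_2) + 2r(t_3) + r(t_4)].
Sum = 1.71875.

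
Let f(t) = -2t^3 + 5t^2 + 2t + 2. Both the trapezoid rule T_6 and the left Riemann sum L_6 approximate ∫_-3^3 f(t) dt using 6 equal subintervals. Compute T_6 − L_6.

-48

T_6 = 107.
L_6 = 155.
T_6 − L_6 = -48.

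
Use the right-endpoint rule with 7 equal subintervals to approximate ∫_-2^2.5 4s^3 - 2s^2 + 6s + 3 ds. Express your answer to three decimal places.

65.480

Δs = (2.5 − (-2))/7 = 9/14.
Right endpoints: -19/14, -5/7, -1/14, 4/7, 17/14, 13/7, 2.5.
f(-19/14) = -6457/343, f(-5/7) = -1291/343, f(-1/14) = 878/343, f(4/7) = 2237/343, f(17/14) = 4973/343, f(13/7) = 11273/343, f(2.5) = 68.
Sum = Δs · [f(-19/14) + f(-5/7) + f(-1/14) + ...].
Sum ≈ 65.480.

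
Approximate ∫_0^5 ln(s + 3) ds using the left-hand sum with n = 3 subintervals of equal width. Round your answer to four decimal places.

Δs = (5 − 0)/3 = 5/3.
Left endpoints: 0, 5/3, 10/3.
f(0) ≈ 1.0986, f(5/3) ≈ 1.5404, f(10/3) ≈ 1.8458.
Sum = Δs · [f(0) + f(5/3) + f(10/3)].
Sum ≈ 7.4748.

7.4748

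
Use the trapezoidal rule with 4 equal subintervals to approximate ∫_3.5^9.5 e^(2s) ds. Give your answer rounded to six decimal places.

Δs = (9.5 − 3.5)/4 = 1.5.
f(3.5) ≈ 1096.633158, f(5) ≈ 22026.465795, f(6.5) ≈ 442413.392009, f(8) ≈ 8886110.520508, f(9.5) ≈ 178482300.963187.
T_4 = (Δs/2)·[f(s_0) + 2f(s_1) + 2f(s_2) + 2f(s_3) + f(s_4)].
Sum ≈ 147888373.764727.

147888373.764727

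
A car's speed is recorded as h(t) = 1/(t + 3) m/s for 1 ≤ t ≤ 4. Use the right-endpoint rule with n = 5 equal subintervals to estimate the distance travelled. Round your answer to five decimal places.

0.52873

Δt = (4 − 1)/5 = 0.6.
Right endpoints: 1.6, 2.2, 2.8, 3.4, 4.
h(1.6) = 5/23, h(2.2) = 5/26, h(2.8) = 5/29, h(3.4) = 0.15625, h(4) = 1/7.
Sum = Δt · [h(1.6) + h(2.2) + h(2.8) + h(3.4) + h(4)].
Sum ≈ 0.52873.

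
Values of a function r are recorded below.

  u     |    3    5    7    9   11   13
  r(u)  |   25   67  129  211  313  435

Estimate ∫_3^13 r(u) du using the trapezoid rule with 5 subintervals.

Δu = 2.
T_5 = (2/2)·[25 + 2·67 + 2·129 + 2·211 + 2·313 + 435] = 1900.

1900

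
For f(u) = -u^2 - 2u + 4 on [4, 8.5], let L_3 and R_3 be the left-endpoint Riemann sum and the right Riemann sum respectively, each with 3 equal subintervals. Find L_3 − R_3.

97.875

L_3 = -174.375.
R_3 = -272.25.
L_3 − R_3 = 97.875.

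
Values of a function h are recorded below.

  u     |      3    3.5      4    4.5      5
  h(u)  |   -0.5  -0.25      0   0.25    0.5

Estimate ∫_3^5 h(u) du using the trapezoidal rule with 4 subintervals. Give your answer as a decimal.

Δu = 0.5.
T_4 = (0.5/2)·[(-0.5) + 2·(-0.25) + 2·0 + 2·0.25 + 0.5] = 0.

0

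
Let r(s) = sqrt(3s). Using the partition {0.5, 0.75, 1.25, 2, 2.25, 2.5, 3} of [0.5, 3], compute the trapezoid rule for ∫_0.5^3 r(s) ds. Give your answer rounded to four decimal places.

Subinterval widths: 0.25, 0.5, 0.75, 0.25, 0.25, 0.5.
r(0.5) ≈ 1.2247, r(0.75) ≈ 1.5000, r(1.25) ≈ 1.9365, r(2) ≈ 2.4495, r(2.25) ≈ 2.5981, r(2.5) ≈ 2.7386, r(3) ≈ 3.0000.
On each subinterval the trapezoid contributes (Δs_i/2)·[r(s_{i-1}) + r(s_i)].
Sum ≈ 5.5771.

5.5771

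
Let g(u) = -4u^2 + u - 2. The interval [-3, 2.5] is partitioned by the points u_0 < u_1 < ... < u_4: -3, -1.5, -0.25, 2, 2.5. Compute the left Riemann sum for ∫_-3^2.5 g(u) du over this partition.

-90.75

Subinterval widths: 1.5, 1.25, 2.25, 0.5.
Left endpoints: -3, -1.5, -0.25, 2.
g(-3) = -41, g(-1.5) = -12.5, g(-0.25) = -2.5, g(2) = -16.
Sum = Σ Δu_i · g(u_i).
Sum = -90.75.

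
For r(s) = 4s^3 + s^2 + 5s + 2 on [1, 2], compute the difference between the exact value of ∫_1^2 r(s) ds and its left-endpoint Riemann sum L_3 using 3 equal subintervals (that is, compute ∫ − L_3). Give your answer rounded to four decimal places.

Exact integral: ∫_1^2 r(s) ds ≈ 26.833333.
L_3 ≈ 21.185185.
Error ≈ 26.833333 − 21.185185 ≈ 5.6481.

5.6481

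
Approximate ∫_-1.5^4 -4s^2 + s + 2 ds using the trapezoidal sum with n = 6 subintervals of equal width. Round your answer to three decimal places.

Δs = (4 − (-1.5))/6 = 11/12.
f(-1.5) = -8.5, f(-7/12) = 1/18, f(1/3) = 17/9, f(1.25) = -3, f(13/6) = -263/18, f(37/12) = -593/18, f(4) = -58.
T_6 = (Δs/2)·[f(s_0) + 2f(s_1) + ... + 2f(s_{5}) + f(s_6)].
Sum ≈ -75.039.

-75.039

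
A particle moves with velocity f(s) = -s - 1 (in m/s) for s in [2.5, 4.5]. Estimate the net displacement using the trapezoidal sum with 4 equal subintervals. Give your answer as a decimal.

-9

Δs = (4.5 − 2.5)/4 = 0.5.
f(2.5) = -3.5, f(3) = -4, f(3.5) = -4.5, f(4) = -5, f(4.5) = -5.5.
T_4 = (Δs/2)·[f(s_0) + 2f(s_1) + 2f(s_2) + 2f(s_3) + f(s_4)].
Sum = -9.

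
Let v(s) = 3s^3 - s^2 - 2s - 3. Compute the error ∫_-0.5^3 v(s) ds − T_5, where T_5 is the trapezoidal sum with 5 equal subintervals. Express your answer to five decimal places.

Exact integral: ∫_-0.5^3 v(s) ds ≈ 32.4114583.
T_5 = 35.34125.
Error ≈ 32.4114583 − 35.34125 ≈ -2.92979.

-2.92979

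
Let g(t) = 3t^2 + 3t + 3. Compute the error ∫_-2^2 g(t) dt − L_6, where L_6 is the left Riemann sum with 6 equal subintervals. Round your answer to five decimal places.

3.11111

Exact integral: ∫_-2^2 g(t) dt = 28.
L_6 ≈ 24.8888889.
Error ≈ 28 − 24.8888889 ≈ 3.11111.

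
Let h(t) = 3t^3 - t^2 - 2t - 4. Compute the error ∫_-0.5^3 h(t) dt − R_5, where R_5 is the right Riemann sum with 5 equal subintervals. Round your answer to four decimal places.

Exact integral: ∫_-0.5^3 h(t) dt ≈ 28.911458.
R_5 = 54.81.
Error ≈ 28.911458 − 54.81 ≈ -25.8985.

-25.8985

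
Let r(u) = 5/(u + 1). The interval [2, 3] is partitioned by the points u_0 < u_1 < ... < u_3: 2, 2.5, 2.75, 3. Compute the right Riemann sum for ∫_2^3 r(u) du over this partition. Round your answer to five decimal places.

Subinterval widths: 0.5, 0.25, 0.25.
Right endpoints: 2.5, 2.75, 3.
r(2.5) = 10/7, r(2.75) = 4/3, r(3) = 1.25.
Sum = Σ Δu_i · r(u_i).
Sum ≈ 1.36012.

1.36012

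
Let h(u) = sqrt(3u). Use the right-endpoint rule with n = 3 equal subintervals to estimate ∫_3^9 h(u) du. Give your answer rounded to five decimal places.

27.30342

Δu = (9 − 3)/3 = 2.
Right endpoints: 5, 7, 9.
h(5) ≈ 3.87298, h(7) ≈ 4.58258, h(9) ≈ 5.19615.
Sum = Δu · [h(5) + h(7) + h(9)].
Sum ≈ 27.30342.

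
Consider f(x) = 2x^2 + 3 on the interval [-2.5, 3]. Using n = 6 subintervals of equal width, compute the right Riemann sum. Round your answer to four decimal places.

Δx = (3 − (-2.5))/6 = 11/12.
Right endpoints: -19/12, -2/3, 0.25, 7/6, 25/12, 3.
f(-19/12) = 577/72, f(-2/3) = 35/9, f(0.25) = 3.125, f(7/6) = 103/18, f(25/12) = 841/72, f(3) = 21.
Sum = Δx · [f(-19/12) + f(-2/3) + f(0.25) + ...].
Sum ≈ 48.9780.

48.9780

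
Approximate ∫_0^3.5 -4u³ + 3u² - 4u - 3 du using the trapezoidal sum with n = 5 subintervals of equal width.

-147.3325

Δu = (3.5 − 0)/5 = 0.7.
f(0) = -3, f(0.7) = -5.702, f(1.4) = -13.696, f(2.1) = -35.214, f(2.8) = -78.488, f(3.5) = -151.75.
T_5 = (Δu/2)·[f(u_0) + 2f(u_1) + ... + 2f(u_{4}) + f(u_5)].
Sum = -147.3325.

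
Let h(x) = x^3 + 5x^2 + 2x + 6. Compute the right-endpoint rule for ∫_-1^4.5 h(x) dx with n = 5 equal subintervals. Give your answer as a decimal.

429.0825

Δx = (4.5 − (-1))/5 = 1.1.
Right endpoints: 0.1, 1.2, 2.3, 3.4, 4.5.
h(0.1) = 6.251, h(1.2) = 17.328, h(2.3) = 49.217, h(3.4) = 109.904, h(4.5) = 207.375.
Sum = Δx · [h(0.1) + h(1.2) + h(2.3) + h(3.4) + h(4.5)].
Sum = 429.0825.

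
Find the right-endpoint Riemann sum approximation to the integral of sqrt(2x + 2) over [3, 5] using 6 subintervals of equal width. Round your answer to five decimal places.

Δx = (5 − 3)/6 = 1/3.
Right endpoints: 10/3, 11/3, 4, 13/3, 14/3, 5.
f(10/3) ≈ 2.94392, f(11/3) ≈ 3.05505, f(4) ≈ 3.16228, f(13/3) ≈ 3.26599, f(14/3) ≈ 3.36650, f(5) ≈ 3.46410.
Sum = Δx · [f(10/3) + f(11/3) + f(4) + ...].
Sum ≈ 6.41928.

6.41928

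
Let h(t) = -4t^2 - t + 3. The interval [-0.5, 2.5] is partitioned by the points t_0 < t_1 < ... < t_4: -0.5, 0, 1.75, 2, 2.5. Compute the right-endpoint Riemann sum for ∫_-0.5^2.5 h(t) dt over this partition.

Subinterval widths: 0.5, 1.75, 0.25, 0.5.
Right endpoints: 0, 1.75, 2, 2.5.
h(0) = 3, h(1.75) = -11, h(2) = -15, h(2.5) = -24.5.
Sum = Σ Δt_i · h(t_i).
Sum = -33.75.

-33.75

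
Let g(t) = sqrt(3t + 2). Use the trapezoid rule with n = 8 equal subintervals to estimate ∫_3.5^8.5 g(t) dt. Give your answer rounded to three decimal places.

22.222

Δt = (8.5 − 3.5)/8 = 0.625.
g(3.5) ≈ 3.536, g(4.125) ≈ 3.791, g(4.75) ≈ 4.031, g(5.375) ≈ 4.257, g(6) ≈ 4.472, g(6.625) ≈ 4.677, g(7.25) ≈ 4.873, g(7.875) ≈ 5.062, g(8.5) ≈ 5.244.
T_8 = (Δt/2)·[g(t_0) + 2g(t_1) + ... + 2g(t_{7}) + g(t_8)].
Sum ≈ 22.222.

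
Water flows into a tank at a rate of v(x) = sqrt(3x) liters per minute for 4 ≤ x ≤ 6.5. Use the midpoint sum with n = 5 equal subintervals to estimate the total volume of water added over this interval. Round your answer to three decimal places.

9.899

Δx = (6.5 − 4)/5 = 0.5.
Midpoints: 4.25, 4.75, 5.25, 5.75, 6.25.
v(4.25) ≈ 3.571, v(4.75) ≈ 3.775, v(5.25) ≈ 3.969, v(5.75) ≈ 4.153, v(6.25) ≈ 4.330.
Sum = Δx · [v(4.25) + v(4.75) + v(5.25) + v(5.75) + v(6.25)].
Sum ≈ 9.899.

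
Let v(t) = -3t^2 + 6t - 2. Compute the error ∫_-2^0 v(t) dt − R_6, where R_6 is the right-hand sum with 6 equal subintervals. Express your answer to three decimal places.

-3.889

Exact integral: ∫_-2^0 v(t) dt = -24.
R_6 ≈ -20.11111.
Error ≈ -24 − (-20.11111) ≈ -3.889.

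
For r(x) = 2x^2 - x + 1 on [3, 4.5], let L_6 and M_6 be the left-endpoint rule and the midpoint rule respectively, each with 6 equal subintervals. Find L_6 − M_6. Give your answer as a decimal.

-2.578125

L_6 = 36.03125.
M_6 = 38.609375.
L_6 − M_6 = -2.578125.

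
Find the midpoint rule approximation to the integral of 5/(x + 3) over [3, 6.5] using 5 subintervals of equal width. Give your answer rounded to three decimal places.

Δx = (6.5 − 3)/5 = 0.7.
Midpoints: 3.35, 4.05, 4.75, 5.45, 6.15.
f(3.35) = 100/127, f(4.05) = 100/141, f(4.75) = 20/31, f(5.45) = 100/169, f(6.15) = 100/183.
Sum = Δx · [f(3.35) + f(4.05) + f(4.75) + f(5.45) + f(6.15)].
Sum ≈ 2.296.

2.296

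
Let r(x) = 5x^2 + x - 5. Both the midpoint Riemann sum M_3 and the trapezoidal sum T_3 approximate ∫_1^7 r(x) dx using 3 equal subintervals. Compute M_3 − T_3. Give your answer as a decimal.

M_3 = 554.
T_3 = 584.
M_3 − T_3 = -30.

-30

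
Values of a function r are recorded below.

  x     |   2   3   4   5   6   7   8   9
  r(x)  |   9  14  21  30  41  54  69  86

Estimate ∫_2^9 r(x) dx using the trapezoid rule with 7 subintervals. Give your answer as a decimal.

Δx = 1.
T_7 = (1/2)·[9 + 2·14 + 2·21 + 2·30 + 2·41 + 2·54 + 2·69 + 86] = 276.5.

276.5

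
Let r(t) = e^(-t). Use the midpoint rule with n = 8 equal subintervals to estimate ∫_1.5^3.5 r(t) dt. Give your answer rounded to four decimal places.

Δt = (3.5 − 1.5)/8 = 0.25.
Midpoints: 1.625, 1.875, 2.125, 2.375, 2.625, 2.875, 3.125, 3.375.
r(1.625) ≈ 0.1969, r(1.875) ≈ 0.1534, r(2.125) ≈ 0.1194, r(2.375) ≈ 0.0930, r(2.625) ≈ 0.0724, r(2.875) ≈ 0.0564, r(3.125) ≈ 0.0439, r(3.375) ≈ 0.0342.
Sum = Δt · [r(1.625) + r(1.875) + r(2.125) + ...].
Sum ≈ 0.1924.

0.1924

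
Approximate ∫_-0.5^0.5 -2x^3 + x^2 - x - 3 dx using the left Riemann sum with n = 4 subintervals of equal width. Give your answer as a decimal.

Δx = (0.5 − (-0.5))/4 = 0.25.
Left endpoints: -0.5, -0.25, 0, 0.25.
f(-0.5) = -2, f(-0.25) = -2.65625, f(0) = -3, f(0.25) = -3.21875.
Sum = Δx · [f(-0.5) + f(-0.25) + f(0) + f(0.25)].
Sum = -2.71875.

-2.71875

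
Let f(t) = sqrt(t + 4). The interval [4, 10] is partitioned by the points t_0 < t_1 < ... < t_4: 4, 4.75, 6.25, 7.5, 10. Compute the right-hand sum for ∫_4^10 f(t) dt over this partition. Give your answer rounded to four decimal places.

Subinterval widths: 0.75, 1.5, 1.25, 2.5.
Right endpoints: 4.75, 6.25, 7.5, 10.
f(4.75) ≈ 2.9580, f(6.25) ≈ 3.2016, f(7.5) ≈ 3.3912, f(10) ≈ 3.7417.
Sum = Σ Δt_i · f(t_i).
Sum ≈ 20.6140.

20.6140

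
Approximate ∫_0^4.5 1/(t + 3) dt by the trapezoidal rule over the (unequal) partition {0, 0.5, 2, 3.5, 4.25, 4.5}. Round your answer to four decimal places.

Subinterval widths: 0.5, 1.5, 1.5, 0.75, 0.25.
f(0) = 1/3, f(0.5) = 2/7, f(2) = 0.2, f(3.5) = 2/13, f(4.25) = 4/29, f(4.5) = 2/15.
On each subinterval the trapezoid contributes (Δt_i/2)·[f(t_{i-1}) + f(t_i)].
Sum ≈ 0.9278.

0.9278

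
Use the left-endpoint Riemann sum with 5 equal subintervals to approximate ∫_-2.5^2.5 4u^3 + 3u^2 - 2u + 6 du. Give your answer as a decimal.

Δu = (2.5 − (-2.5))/5 = 1.
Left endpoints: -2.5, -1.5, -0.5, 0.5, 1.5.
f(-2.5) = -32.75, f(-1.5) = 2.25, f(-0.5) = 7.25, f(0.5) = 6.25, f(1.5) = 23.25.
Sum = Δu · [f(-2.5) + f(-1.5) + f(-0.5) + f(0.5) + f(1.5)].
Sum = 6.25.

6.25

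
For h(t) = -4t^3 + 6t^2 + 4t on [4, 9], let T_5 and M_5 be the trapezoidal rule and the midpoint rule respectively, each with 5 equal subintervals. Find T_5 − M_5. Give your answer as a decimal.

T_5 = -4905.
M_5 = -4815.
T_5 − M_5 = -90.

-90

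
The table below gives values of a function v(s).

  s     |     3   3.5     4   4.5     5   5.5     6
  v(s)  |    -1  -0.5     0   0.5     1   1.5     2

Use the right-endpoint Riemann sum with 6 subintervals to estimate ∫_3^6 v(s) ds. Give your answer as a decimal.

Δs = 0.5.
Sum = 0.5·[(-0.5) + 0 + 0.5 + 1 + 1.5 + 2] = 2.25.

2.25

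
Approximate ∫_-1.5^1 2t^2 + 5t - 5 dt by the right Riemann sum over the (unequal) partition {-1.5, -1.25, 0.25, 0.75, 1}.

Subinterval widths: 0.25, 1.5, 0.5, 0.25.
Right endpoints: -1.25, 0.25, 0.75, 1.
f(-1.25) = -8.125, f(0.25) = -3.625, f(0.75) = -0.125, f(1) = 2.
Sum = Σ Δt_i · f(t_i).
Sum = -7.03125.

-7.03125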